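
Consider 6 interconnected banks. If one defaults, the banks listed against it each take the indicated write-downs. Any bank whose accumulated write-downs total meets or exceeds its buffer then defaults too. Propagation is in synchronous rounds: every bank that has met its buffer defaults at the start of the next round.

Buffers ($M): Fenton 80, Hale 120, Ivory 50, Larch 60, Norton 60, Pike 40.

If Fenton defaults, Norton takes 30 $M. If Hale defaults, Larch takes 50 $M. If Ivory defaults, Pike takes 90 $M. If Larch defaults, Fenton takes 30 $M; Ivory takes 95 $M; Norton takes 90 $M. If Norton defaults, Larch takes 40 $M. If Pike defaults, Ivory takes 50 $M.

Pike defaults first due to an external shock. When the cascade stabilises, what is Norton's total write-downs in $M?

0

Round 1 — Pike defaults (initial).
  Ivory: +50 → 50 ≥ 50
Round 2 — Ivory defaults.
No further defaults.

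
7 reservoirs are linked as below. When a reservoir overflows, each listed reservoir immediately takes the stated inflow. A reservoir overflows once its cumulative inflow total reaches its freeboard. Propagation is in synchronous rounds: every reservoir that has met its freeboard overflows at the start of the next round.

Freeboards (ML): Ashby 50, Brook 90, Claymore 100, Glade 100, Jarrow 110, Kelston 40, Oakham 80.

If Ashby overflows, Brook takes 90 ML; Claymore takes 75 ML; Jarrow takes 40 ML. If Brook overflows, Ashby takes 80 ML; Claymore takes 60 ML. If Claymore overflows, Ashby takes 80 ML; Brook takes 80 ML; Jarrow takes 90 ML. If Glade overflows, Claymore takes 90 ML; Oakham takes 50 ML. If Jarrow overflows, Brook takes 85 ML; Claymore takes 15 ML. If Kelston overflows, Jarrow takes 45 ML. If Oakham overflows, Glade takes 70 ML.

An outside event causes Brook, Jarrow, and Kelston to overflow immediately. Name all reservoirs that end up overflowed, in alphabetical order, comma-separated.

Ashby, Brook, Claymore, Jarrow, Kelston

Round 1 — Brook, Jarrow, Kelston overflow (initial).
  Ashby: +80 → 80 ≥ 50
  Claymore: +60+15 → 75 < 100
Round 2 — Ashby overflows.
  Claymore: +75 → 150 ≥ 100
Round 3 — Claymore overflows.
No further overflows.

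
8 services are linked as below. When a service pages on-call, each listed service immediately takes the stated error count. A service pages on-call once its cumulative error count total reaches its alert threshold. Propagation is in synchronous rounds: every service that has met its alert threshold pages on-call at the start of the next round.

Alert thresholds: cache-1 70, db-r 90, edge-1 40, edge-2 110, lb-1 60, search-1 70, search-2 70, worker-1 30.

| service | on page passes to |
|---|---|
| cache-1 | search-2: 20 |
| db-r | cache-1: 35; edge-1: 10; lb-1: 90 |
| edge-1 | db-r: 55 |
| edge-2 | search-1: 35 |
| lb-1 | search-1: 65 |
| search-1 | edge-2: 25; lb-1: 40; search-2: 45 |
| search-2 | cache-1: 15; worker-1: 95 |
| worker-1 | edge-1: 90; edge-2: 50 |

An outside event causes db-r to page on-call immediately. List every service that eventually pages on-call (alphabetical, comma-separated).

db-r, lb-1

Round 1 — db-r pages on-call (initial).
  cache-1: +35 → 35 < 70
  edge-1: +10 → 10 < 40
  lb-1: +90 → 90 ≥ 60
Round 2 — lb-1 pages on-call.
  search-1: +65 → 65 < 70
No further pages.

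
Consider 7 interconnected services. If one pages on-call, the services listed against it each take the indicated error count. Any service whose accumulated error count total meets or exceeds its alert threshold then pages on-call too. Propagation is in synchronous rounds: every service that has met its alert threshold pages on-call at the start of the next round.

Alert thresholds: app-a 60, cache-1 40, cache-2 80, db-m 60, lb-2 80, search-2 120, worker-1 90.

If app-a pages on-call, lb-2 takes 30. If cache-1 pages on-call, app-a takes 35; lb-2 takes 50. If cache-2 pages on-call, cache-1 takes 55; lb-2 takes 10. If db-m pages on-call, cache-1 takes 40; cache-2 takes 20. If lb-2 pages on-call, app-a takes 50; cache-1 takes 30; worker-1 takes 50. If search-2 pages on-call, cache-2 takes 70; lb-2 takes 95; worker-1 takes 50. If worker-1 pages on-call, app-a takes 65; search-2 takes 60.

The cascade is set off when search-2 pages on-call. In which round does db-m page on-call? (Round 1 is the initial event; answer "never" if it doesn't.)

never

Round 1 — search-2 pages on-call (initial).
  cache-2: +70 → 70 < 80
  lb-2: +95 → 95 ≥ 80
  worker-1: +50 → 50 < 90
Round 2 — lb-2 pages on-call.
  app-a: +50 → 50 < 60
  cache-1: +30 → 30 < 40
  worker-1: +50 → 100 ≥ 90
Round 3 — worker-1 pages on-call.
  app-a: +65 → 115 ≥ 60
Round 4 — app-a pages on-call.
No further pages.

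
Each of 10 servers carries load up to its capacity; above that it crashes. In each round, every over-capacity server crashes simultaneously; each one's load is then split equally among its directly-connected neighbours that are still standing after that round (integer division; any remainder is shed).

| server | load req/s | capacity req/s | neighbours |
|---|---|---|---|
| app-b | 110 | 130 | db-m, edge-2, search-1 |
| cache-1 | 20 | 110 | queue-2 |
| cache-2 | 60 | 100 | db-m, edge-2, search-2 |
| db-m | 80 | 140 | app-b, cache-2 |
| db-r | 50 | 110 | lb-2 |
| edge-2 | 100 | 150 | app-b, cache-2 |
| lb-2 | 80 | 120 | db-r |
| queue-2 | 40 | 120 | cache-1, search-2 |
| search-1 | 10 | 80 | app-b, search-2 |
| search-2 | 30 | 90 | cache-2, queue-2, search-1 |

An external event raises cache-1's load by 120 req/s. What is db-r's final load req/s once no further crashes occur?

50

Round 1 — cache-1 at 140 > 110. cache-1 crashes.
  cache-1 sheds 140 req/s to queue-2: 140 each.
    queue-2: 40+140 = 180 > 120
Round 2 — queue-2 crashes.
  queue-2 sheds 180 req/s to search-2: 180 each.
    search-2: 30+180 = 210 > 90
Round 3 — search-2 crashes.
  search-2 sheds 210 req/s to cache-2, search-1: 105 each.
    cache-2: 60+105 = 165 > 100
    search-1: 10+105 = 115 > 80
Round 4 — cache-2, search-1 crash.
  cache-2 sheds 165 req/s to db-m, edge-2: 82 each (1 lost).
    db-m: 80+82 = 162 > 140
    edge-2: 100+82 = 182 > 150
  search-1 sheds 115 req/s to app-b: 115 each.
    app-b: 110+115 = 225 > 130
Round 5 — app-b, db-m, edge-2 crash.
  app-b sheds 225 req/s: no online neighbours, lost.
  db-m sheds 162 req/s: no online neighbours, lost.
  edge-2 sheds 182 req/s: no online neighbours, lost.
No further crashes.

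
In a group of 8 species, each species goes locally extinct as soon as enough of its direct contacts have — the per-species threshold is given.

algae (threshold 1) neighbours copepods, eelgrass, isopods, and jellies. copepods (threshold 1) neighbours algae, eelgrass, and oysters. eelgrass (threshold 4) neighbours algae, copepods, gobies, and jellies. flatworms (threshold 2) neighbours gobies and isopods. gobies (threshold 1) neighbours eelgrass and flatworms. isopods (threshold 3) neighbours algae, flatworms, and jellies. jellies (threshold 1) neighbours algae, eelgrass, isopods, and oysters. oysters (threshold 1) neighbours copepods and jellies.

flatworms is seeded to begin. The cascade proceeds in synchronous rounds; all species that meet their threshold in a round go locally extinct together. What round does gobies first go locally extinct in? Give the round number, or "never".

2

Round 1 — flatworms goes locally extinct (initial).
Round 2 — checking thresholds:
  gobies: 1 of 2 neighbours ≥ 1, goes locally extinct.
  isopods: 1 of 3 neighbours < 3, below threshold.
Round 3 — no new extinctions; cascade stops.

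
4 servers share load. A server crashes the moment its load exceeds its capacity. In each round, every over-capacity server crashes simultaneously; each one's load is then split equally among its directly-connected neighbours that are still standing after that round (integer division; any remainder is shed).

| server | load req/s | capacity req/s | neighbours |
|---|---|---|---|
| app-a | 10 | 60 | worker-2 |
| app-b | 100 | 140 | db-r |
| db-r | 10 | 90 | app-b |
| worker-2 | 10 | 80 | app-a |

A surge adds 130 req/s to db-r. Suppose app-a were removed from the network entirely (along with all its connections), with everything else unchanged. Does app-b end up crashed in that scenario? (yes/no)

yes

With app-a removed:
Round 1 — db-r at 140 > 90. db-r crashes.
  db-r sheds 140 req/s to app-b: 140 each.
    app-b: 100+140 = 240 > 140
Round 2 — app-b crashes.
  app-b sheds 240 req/s: no online neighbours, lost.
No further crashes.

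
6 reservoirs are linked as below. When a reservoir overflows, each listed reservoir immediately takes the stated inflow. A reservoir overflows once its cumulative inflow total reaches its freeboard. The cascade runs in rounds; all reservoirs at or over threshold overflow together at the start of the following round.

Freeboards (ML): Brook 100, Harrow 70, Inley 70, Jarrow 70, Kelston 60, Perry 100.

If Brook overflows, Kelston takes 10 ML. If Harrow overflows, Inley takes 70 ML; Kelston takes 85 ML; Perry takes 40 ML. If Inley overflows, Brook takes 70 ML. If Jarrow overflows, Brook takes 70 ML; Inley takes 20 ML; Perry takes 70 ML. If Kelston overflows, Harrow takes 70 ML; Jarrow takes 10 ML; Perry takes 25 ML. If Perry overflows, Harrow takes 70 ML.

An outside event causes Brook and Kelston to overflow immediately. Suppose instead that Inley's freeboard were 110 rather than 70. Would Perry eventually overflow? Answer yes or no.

With Inley's freeboard at 110:
Round 1 — Brook, Kelston overflow (initial).
  Harrow: +70 → 70 ≥ 70
  Jarrow: +10 → 10 < 70
  Perry: +25 → 25 < 100
Round 2 — Harrow overflows.
  Inley: +70 → 70 < 110
  Perry: +40 → 65 < 100
No further overflows.

no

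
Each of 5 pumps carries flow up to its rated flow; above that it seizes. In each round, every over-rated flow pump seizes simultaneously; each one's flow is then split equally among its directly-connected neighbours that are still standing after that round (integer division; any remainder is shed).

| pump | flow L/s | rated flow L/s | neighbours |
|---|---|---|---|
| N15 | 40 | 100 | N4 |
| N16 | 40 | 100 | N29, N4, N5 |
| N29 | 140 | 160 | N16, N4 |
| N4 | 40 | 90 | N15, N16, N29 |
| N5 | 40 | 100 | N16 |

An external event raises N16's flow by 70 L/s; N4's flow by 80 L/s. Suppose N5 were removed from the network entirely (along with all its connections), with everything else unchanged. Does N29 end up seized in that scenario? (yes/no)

With N5 removed:
Round 1 — N16 at 110 > 100; N4 at 120 > 90. N16, N4 seize.
  N16 sheds 110 L/s to N29: 110 each.
    N29: 140+110 = 250 > 160
  N4 sheds 120 L/s to N15, N29: 60 each.
    N15: 40+60 = 100 ≤ 100
    N29: 250+60 = 310 > 160
Round 2 — N29 seizes.
  N29 sheds 310 L/s: no online neighbours, lost.
No further seizures.

yes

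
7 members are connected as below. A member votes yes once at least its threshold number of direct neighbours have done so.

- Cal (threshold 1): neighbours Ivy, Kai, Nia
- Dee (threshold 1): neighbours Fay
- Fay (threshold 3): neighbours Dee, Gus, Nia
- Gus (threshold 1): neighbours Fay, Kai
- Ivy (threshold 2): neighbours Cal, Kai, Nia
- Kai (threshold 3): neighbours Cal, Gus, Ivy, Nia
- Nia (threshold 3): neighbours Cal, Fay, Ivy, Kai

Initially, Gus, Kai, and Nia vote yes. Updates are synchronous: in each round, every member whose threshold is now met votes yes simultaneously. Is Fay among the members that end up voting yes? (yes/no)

no

Round 1 — Gus, Kai, Nia vote yes (initial).
Round 2 — checking thresholds:
  Cal: 2 of 3 neighbours ≥ 1, votes yes.
  Fay: 2 of 3 neighbours < 3, holds.
  Ivy: 2 of 3 neighbours ≥ 2, votes yes.
Round 3 — no new yes votes; cascade stops.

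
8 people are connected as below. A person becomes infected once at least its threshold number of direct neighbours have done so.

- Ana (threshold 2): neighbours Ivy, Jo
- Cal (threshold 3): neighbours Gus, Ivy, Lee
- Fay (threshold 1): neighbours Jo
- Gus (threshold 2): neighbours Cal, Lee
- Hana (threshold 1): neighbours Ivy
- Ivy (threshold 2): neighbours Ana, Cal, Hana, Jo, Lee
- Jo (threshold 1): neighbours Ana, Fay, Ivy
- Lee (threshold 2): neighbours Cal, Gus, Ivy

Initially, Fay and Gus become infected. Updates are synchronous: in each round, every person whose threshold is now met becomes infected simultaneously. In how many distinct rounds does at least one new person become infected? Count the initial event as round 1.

2

Round 1 — Fay, Gus become infected (initial).
Round 2 — checking thresholds:
  Cal: 1 of 3 neighbours < 3, not yet.
  Jo: 1 of 3 neighbours ≥ 1, becomes infected.
  Lee: 1 of 3 neighbours < 2, not yet.
Round 3 — no new infections; cascade stops.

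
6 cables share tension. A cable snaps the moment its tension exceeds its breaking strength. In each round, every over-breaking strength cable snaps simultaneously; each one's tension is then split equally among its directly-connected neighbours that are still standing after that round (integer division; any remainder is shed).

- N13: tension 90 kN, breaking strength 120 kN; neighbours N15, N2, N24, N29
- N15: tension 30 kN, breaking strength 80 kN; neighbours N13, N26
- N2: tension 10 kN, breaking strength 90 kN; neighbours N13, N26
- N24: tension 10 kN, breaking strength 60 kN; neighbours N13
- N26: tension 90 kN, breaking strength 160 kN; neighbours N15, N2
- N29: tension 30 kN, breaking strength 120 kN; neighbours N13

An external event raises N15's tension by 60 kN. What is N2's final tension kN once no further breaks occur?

Round 1 — N15 at 90 > 80. N15 snaps.
  N15 sheds 90 kN to N13, N26: 45 each.
    N13: 90+45 = 135 > 120
    N26: 90+45 = 135 ≤ 160
Round 2 — N13 snaps.
  N13 sheds 135 kN to N2, N24, N29: 45 each.
    N2: 10+45 = 55 ≤ 90
    N24: 10+45 = 55 ≤ 60
    N29: 30+45 = 75 ≤ 120
No further breaks.

55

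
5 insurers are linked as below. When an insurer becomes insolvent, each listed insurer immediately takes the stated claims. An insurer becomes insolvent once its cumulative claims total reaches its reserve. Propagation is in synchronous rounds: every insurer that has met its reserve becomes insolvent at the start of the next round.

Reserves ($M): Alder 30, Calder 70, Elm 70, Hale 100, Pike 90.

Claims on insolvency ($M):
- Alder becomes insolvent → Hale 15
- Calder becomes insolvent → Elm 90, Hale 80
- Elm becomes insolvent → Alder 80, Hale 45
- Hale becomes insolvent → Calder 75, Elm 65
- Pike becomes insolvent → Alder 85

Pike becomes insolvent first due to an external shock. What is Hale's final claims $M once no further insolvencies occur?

Round 1 — Pike becomes insolvent (initial).
  Alder: +85 → 85 ≥ 30
Round 2 — Alder becomes insolvent.
  Hale: +15 → 15 < 100
No further insolvencies.

15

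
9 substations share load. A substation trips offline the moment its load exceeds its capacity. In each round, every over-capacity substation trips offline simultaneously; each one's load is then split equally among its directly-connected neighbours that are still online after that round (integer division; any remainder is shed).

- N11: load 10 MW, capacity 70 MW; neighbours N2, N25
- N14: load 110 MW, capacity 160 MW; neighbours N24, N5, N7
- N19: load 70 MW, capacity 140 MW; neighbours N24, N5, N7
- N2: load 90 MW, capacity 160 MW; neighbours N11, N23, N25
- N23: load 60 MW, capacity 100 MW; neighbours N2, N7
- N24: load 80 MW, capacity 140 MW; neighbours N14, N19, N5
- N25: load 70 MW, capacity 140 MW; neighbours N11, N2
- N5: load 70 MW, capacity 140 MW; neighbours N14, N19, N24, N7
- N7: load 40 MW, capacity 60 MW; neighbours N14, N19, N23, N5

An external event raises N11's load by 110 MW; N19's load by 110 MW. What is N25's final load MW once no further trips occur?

130

Round 1 — N11 at 120 > 70; N19 at 180 > 140. N11, N19 trip offline.
  N11 sheds 120 MW to N2, N25: 60 each.
    N2: 90+60 = 150 ≤ 160
    N25: 70+60 = 130 ≤ 140
  N19 sheds 180 MW to N24, N5, N7: 60 each.
    N24: 80+60 = 140 ≤ 140
    N5: 70+60 = 130 ≤ 140
    N7: 40+60 = 100 > 60
Round 2 — N7 trips offline.
  N7 sheds 100 MW to N14, N23, N5: 33 each (1 lost).
    N14: 110+33 = 143 ≤ 160
    N23: 60+33 = 93 ≤ 100
    N5: 130+33 = 163 > 140
Round 3 — N5 trips offline.
  N5 sheds 163 MW to N14, N24: 81 each (1 lost).
    N14: 143+81 = 224 > 160
    N24: 140+81 = 221 > 140
Round 4 — N14, N24 trip offline.
  N14 sheds 224 MW: no online neighbours, lost.
  N24 sheds 221 MW: no online neighbours, lost.
No further trips.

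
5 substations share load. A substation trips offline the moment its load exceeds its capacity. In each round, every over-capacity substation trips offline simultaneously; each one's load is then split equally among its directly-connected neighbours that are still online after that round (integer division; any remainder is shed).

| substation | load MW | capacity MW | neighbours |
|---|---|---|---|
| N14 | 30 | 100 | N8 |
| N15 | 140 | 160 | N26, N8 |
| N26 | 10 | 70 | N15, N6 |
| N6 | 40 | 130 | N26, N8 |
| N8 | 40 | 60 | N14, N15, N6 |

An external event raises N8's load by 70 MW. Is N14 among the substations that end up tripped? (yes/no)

Round 1 — N8 at 110 > 60. N8 trips offline.
  N8 sheds 110 MW to N14, N15, N6: 36 each (2 lost).
    N14: 30+36 = 66 ≤ 100
    N15: 140+36 = 176 > 160
    N6: 40+36 = 76 ≤ 130
Round 2 — N15 trips offline.
  N15 sheds 176 MW to N26: 176 each.
    N26: 10+176 = 186 > 70
Round 3 — N26 trips offline.
  N26 sheds 186 MW to N6: 186 each.
    N6: 76+186 = 262 > 130
Round 4 — N6 trips offline.
  N6 sheds 262 MW: no online neighbours, lost.
No further trips.

no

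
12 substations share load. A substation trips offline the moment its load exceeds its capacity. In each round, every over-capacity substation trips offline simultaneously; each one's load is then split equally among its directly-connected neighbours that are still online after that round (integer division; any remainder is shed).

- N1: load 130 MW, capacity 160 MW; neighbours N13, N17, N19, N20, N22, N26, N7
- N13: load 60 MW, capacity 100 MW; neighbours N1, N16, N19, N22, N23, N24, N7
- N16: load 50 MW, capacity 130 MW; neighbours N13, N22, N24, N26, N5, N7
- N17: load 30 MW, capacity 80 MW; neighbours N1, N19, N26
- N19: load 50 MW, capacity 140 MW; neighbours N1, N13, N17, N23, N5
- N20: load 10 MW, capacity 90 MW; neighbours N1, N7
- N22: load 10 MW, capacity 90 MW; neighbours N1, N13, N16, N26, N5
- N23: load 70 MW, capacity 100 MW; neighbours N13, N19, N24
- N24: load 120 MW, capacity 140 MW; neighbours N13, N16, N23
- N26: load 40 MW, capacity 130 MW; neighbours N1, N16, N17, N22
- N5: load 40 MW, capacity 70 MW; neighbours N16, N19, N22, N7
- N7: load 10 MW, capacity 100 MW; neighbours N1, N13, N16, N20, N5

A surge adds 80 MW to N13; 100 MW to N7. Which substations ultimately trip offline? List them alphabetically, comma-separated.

N1, N13, N16, N17, N19, N22, N23, N24, N26, N5, N7

Round 1 — N13 at 140 > 100; N7 at 110 > 100. N13, N7 trip offline.
  N13 sheds 140 MW to N1, N16, N19, N22, N23, N24: 23 each (2 lost).
    N1: 130+23 = 153 ≤ 160
    N16: 50+23 = 73 ≤ 130
    N19: 50+23 = 73 ≤ 140
    N22: 10+23 = 33 ≤ 90
    N23: 70+23 = 93 ≤ 100
    N24: 120+23 = 143 > 140
  N7 sheds 110 MW to N1, N16, N20, N5: 27 each (2 lost).
    N1: 153+27 = 180 > 160
    N16: 73+27 = 100 ≤ 130
    N20: 10+27 = 37 ≤ 90
    N5: 40+27 = 67 ≤ 70
Round 2 — N1, N24 trip offline.
  N1 sheds 180 MW to N17, N19, N20, N22, N26: 36 each.
    N17: 30+36 = 66 ≤ 80
    N19: 73+36 = 109 ≤ 140
    N20: 37+36 = 73 ≤ 90
    N22: 33+36 = 69 ≤ 90
    N26: 40+36 = 76 ≤ 130
  N24 sheds 143 MW to N16, N23: 71 each (1 lost).
    N16: 100+71 = 171 > 130
    N23: 93+71 = 164 > 100
Round 3 — N16, N23 trip offline.
  N16 sheds 171 MW to N22, N26, N5: 57 each.
    N22: 69+57 = 126 > 90
    N26: 76+57 = 133 > 130
    N5: 67+57 = 124 > 70
  N23 sheds 164 MW to N19: 164 each.
    N19: 109+164 = 273 > 140
Round 4 — N19, N22, N26, N5 trip offline.
  N19 sheds 273 MW to N17: 273 each.
    N17: 66+273 = 339 > 80
  N22 sheds 126 MW: no online neighbours, lost.
  N26 sheds 133 MW to N17: 133 each.
    N17: 339+133 = 472 > 80
  N5 sheds 124 MW: no online neighbours, lost.
Round 5 — N17 trips offline.
  N17 sheds 472 MW: no online neighbours, lost.
No further trips.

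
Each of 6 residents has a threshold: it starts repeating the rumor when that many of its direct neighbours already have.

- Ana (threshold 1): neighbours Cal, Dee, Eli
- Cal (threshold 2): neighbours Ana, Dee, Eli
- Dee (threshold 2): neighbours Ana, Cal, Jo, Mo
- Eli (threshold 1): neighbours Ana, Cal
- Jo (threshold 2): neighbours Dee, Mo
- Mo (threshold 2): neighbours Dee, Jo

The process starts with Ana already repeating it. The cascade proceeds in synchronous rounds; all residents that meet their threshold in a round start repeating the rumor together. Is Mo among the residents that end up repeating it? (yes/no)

Round 1 — Ana starts repeating the rumor (initial).
Round 2 — checking thresholds:
  Cal: 1 of 3 neighbours < 2, not yet.
  Dee: 1 of 4 neighbours < 2, not yet.
  Eli: 1 of 2 neighbours ≥ 1, starts repeating the rumor.
Round 3 — checking thresholds:
  Cal: 2 of 3 neighbours ≥ 2, starts repeating the rumor.
  Dee: 1 of 4 neighbours < 2, not yet.
Round 4 — checking thresholds:
  Dee: 2 of 4 neighbours ≥ 2, starts repeating the rumor.
Round 5 — no new spreads; cascade stops.

no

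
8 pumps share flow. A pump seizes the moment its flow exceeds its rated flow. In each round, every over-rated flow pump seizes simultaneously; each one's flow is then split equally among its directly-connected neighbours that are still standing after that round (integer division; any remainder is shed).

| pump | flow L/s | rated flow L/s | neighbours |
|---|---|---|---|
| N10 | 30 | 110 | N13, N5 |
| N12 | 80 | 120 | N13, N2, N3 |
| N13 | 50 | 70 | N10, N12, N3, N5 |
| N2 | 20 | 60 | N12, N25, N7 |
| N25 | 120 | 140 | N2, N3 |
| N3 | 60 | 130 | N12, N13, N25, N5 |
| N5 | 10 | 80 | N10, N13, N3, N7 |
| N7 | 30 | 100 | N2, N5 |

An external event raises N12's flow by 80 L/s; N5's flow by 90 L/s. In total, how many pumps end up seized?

7

Round 1 — N12 at 160 > 120; N5 at 100 > 80. N12, N5 seize.
  N12 sheds 160 L/s to N13, N2, N3: 53 each (1 lost).
    N13: 50+53 = 103 > 70
    N2: 20+53 = 73 > 60
    N3: 60+53 = 113 ≤ 130
  N5 sheds 100 L/s to N10, N13, N3, N7: 25 each.
    N10: 30+25 = 55 ≤ 110
    N13: 103+25 = 128 > 70
    N3: 113+25 = 138 > 130
    N7: 30+25 = 55 ≤ 100
Round 2 — N13, N2, N3 seize.
  N13 sheds 128 L/s to N10: 128 each.
    N10: 55+128 = 183 > 110
  N2 sheds 73 L/s to N25, N7: 36 each (1 lost).
    N25: 120+36 = 156 > 140
    N7: 55+36 = 91 ≤ 100
  N3 sheds 138 L/s to N25: 138 each.
    N25: 156+138 = 294 > 140
Round 3 — N10, N25 seize.
  N10 sheds 183 L/s: no online neighbours, lost.
  N25 sheds 294 L/s: no online neighbours, lost.
No further seizures.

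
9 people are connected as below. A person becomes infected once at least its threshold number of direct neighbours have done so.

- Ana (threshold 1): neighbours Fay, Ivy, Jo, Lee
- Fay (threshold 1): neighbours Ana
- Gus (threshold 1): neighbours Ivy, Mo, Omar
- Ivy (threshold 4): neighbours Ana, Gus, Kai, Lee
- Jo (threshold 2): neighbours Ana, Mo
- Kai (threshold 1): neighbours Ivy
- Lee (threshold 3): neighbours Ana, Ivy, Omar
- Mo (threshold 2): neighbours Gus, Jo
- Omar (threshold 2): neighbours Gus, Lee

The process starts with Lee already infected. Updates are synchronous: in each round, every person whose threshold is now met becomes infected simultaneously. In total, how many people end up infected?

3

Round 1 — Lee becomes infected (initial).
Round 2 — checking thresholds:
  Ana: 1 of 4 neighbours ≥ 1, becomes infected.
  Ivy: 1 of 4 neighbours < 4, not yet.
  Omar: 1 of 2 neighbours < 2, not yet.
Round 3 — checking thresholds:
  Fay: 1 of 1 neighbours ≥ 1, becomes infected.
  Ivy: 2 of 4 neighbours < 4, not yet.
  Jo: 1 of 2 neighbours < 2, not yet.
  Omar: 1 of 2 neighbours < 2, not yet.
Round 4 — no new infections; cascade stops.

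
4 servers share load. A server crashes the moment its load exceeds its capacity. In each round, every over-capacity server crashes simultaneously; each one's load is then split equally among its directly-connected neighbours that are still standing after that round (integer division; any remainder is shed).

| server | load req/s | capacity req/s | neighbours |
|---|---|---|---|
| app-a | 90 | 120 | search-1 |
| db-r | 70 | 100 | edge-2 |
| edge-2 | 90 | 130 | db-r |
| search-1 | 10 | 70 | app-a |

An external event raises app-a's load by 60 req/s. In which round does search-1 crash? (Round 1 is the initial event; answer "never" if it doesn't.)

Round 1 — app-a at 150 > 120. app-a crashes.
  app-a sheds 150 req/s to search-1: 150 each.
    search-1: 10+150 = 160 > 70
Round 2 — search-1 crashes.
  search-1 sheds 160 req/s: no online neighbours, lost.
No further crashes.

2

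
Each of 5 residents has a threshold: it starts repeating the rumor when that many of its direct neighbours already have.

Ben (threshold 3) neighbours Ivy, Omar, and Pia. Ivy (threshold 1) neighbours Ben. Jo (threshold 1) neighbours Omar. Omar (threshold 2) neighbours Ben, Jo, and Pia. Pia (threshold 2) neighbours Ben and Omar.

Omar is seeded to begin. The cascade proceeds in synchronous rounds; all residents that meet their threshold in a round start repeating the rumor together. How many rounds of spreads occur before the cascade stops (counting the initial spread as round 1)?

Round 1 — Omar starts repeating the rumor (initial).
Round 2 — checking thresholds:
  Ben: 1 of 3 neighbours < 3, holds.
  Jo: 1 of 1 neighbours ≥ 1, starts repeating the rumor.
  Pia: 1 of 2 neighbours < 2, holds.
Round 3 — no new spreads; cascade stops.

2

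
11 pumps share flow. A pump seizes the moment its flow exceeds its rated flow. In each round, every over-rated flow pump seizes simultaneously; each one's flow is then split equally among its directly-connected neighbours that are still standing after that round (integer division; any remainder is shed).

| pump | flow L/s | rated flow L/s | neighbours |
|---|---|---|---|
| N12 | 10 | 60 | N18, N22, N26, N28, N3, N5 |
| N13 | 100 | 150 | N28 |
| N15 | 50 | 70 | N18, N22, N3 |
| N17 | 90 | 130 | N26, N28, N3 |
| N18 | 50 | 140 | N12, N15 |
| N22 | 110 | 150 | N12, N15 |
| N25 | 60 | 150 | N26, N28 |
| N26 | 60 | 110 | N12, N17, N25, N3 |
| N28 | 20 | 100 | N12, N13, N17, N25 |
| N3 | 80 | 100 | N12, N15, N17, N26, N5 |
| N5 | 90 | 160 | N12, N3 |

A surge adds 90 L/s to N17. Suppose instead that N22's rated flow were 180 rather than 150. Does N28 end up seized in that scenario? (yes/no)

With N22's rated flow at 180:
Round 1 — N17 at 180 > 130. N17 seizes.
  N17 sheds 180 L/s to N26, N28, N3: 60 each.
    N26: 60+60 = 120 > 110
    N28: 20+60 = 80 ≤ 100
    N3: 80+60 = 140 > 100
Round 2 — N26, N3 seize.
  N26 sheds 120 L/s to N12, N25: 60 each.
    N12: 10+60 = 70 > 60
    N25: 60+60 = 120 ≤ 150
  N3 sheds 140 L/s to N12, N15, N5: 46 each (2 lost).
    N12: 70+46 = 116 > 60
    N15: 50+46 = 96 > 70
    N5: 90+46 = 136 ≤ 160
Round 3 — N12, N15 seize.
  N12 sheds 116 L/s to N18, N22, N28, N5: 29 each.
    N18: 50+29 = 79 ≤ 140
    N22: 110+29 = 139 ≤ 180
    N28: 80+29 = 109 > 100
    N5: 136+29 = 165 > 160
  N15 sheds 96 L/s to N18, N22: 48 each.
    N18: 79+48 = 127 ≤ 140
    N22: 139+48 = 187 > 180
Round 4 — N22, N28, N5 seize.
  N22 sheds 187 L/s: no online neighbours, lost.
  N28 sheds 109 L/s to N13, N25: 54 each (1 lost).
    N13: 100+54 = 154 > 150
    N25: 120+54 = 174 > 150
  N5 sheds 165 L/s: no online neighbours, lost.
Round 5 — N13, N25 seize.
  N13 sheds 154 L/s: no online neighbours, lost.
  N25 sheds 174 L/s: no online neighbours, lost.
No further seizures.

yes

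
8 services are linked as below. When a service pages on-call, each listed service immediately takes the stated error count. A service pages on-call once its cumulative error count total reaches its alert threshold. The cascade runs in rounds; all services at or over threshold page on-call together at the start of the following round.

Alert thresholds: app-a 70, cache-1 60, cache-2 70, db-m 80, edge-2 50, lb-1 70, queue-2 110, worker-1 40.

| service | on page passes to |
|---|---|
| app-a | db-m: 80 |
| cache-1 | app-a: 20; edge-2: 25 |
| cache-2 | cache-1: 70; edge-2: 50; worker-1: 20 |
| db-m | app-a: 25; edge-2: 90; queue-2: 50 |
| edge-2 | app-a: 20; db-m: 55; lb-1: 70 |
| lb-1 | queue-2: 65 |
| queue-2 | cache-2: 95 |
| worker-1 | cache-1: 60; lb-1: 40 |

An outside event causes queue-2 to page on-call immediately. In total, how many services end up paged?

5

Round 1 — queue-2 pages on-call (initial).
  cache-2: +95 → 95 ≥ 70
Round 2 — cache-2 pages on-call.
  cache-1: +70 → 70 ≥ 60
  edge-2: +50 → 50 ≥ 50
  worker-1: +20 → 20 < 40
Round 3 — cache-1, edge-2 page on-call.
  app-a: +20+20 → 40 < 70
  db-m: +55 → 55 < 80
  lb-1: +70 → 70 ≥ 70
Round 4 — lb-1 pages on-call.
No further pages.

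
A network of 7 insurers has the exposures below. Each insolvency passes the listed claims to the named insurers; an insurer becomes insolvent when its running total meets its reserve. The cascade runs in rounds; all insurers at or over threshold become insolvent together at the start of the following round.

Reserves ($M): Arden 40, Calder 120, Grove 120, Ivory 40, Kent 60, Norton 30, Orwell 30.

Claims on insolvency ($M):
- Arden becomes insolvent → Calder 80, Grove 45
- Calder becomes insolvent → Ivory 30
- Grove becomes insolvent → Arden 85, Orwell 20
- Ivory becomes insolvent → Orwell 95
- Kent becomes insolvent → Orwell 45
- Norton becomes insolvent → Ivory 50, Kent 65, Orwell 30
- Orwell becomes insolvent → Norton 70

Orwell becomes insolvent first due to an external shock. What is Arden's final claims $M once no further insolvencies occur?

0

Round 1 — Orwell becomes insolvent (initial).
  Norton: +70 → 70 ≥ 30
Round 2 — Norton becomes insolvent.
  Ivory: +50 → 50 ≥ 40
  Kent: +65 → 65 ≥ 60
Round 3 — Ivory, Kent become insolvent.
No further insolvencies.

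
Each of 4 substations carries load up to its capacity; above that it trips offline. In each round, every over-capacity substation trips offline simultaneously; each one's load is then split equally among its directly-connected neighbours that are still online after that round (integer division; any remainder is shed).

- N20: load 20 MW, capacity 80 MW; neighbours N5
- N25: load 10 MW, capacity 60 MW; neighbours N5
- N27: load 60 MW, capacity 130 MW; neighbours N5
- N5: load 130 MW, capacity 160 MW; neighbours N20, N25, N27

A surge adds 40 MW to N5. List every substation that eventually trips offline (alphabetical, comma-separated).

Round 1 — N5 at 170 > 160. N5 trips offline.
  N5 sheds 170 MW to N20, N25, N27: 56 each (2 lost).
    N20: 20+56 = 76 ≤ 80
    N25: 10+56 = 66 > 60
    N27: 60+56 = 116 ≤ 130
Round 2 — N25 trips offline.
  N25 sheds 66 MW: no online neighbours, lost.
No further trips.

N25, N5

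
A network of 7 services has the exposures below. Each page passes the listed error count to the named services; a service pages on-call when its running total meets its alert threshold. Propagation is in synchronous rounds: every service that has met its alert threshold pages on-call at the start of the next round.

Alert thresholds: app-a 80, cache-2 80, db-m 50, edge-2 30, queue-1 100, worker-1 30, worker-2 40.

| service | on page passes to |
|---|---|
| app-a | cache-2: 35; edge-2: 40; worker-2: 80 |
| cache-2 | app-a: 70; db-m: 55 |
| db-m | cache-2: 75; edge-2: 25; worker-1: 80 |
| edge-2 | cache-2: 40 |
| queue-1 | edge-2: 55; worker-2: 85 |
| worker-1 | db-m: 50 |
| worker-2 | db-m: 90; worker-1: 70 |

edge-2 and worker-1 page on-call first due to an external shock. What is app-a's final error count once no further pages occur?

70

Round 1 — edge-2, worker-1 page on-call (initial).
  cache-2: +40 → 40 < 80
  db-m: +50 → 50 ≥ 50
Round 2 — db-m pages on-call.
  cache-2: +75 → 115 ≥ 80
Round 3 — cache-2 pages on-call.
  app-a: +70 → 70 < 80
No further pages.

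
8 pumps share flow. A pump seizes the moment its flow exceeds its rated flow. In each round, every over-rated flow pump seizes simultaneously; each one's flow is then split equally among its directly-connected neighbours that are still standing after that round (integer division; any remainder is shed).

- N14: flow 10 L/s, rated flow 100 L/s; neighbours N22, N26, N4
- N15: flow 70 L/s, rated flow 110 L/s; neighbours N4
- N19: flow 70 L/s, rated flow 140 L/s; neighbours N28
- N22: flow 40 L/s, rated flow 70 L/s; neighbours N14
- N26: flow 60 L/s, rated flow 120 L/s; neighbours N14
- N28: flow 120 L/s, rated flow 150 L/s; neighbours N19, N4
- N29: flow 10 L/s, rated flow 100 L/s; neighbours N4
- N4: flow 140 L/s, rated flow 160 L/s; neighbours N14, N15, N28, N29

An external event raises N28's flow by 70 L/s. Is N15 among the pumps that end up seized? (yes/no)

Round 1 — N28 at 190 > 150. N28 seizes.
  N28 sheds 190 L/s to N19, N4: 95 each.
    N19: 70+95 = 165 > 140
    N4: 140+95 = 235 > 160
Round 2 — N19, N4 seize.
  N19 sheds 165 L/s: no online neighbours, lost.
  N4 sheds 235 L/s to N14, N15, N29: 78 each (1 lost).
    N14: 10+78 = 88 ≤ 100
    N15: 70+78 = 148 > 110
    N29: 10+78 = 88 ≤ 100
Round 3 — N15 seizes.
  N15 sheds 148 L/s: no online neighbours, lost.
No further seizures.

yes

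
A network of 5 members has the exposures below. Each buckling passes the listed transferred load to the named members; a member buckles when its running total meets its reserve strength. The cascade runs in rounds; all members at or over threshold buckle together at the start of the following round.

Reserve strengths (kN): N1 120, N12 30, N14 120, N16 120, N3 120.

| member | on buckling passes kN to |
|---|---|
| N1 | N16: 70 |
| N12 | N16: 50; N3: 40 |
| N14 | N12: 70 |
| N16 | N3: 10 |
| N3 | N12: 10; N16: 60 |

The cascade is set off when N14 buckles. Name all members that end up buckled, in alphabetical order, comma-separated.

N12, N14

Round 1 — N14 buckles (initial).
  N12: +70 → 70 ≥ 30
Round 2 — N12 buckles.
  N16: +50 → 50 < 120
  N3: +40 → 40 < 120
No further bucklings.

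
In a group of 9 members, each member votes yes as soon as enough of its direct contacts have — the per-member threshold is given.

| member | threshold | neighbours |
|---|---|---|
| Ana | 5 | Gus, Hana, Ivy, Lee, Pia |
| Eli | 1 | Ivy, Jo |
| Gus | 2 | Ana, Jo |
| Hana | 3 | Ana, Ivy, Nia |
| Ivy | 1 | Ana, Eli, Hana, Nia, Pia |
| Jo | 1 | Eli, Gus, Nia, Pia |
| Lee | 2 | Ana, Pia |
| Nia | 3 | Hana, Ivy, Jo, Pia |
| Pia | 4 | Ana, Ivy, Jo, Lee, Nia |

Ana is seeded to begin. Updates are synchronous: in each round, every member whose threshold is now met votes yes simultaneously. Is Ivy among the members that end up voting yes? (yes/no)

Round 1 — Ana votes yes (initial).
Round 2 — checking thresholds:
  Gus: 1 of 2 neighbours < 2, below threshold.
  Hana: 1 of 3 neighbours < 3, below threshold.
  Ivy: 1 of 5 neighbours ≥ 1, votes yes.
  Lee: 1 of 2 neighbours < 2, below threshold.
  Pia: 1 of 5 neighbours < 4, below threshold.
Round 3 — checking thresholds:
  Eli: 1 of 2 neighbours ≥ 1, votes yes.
  Gus: 1 of 2 neighbours < 2, below threshold.
  Hana: 2 of 3 neighbours < 3, below threshold.
  Lee: 1 of 2 neighbours < 2, below threshold.
  Nia: 1 of 4 neighbours < 3, below threshold.
  Pia: 2 of 5 neighbours < 4, below threshold.
Round 4 — checking thresholds:
  Gus: 1 of 2 neighbours < 2, below threshold.
  Hana: 2 of 3 neighbours < 3, below threshold.
  Jo: 1 of 4 neighbours ≥ 1, votes yes.
  Lee: 1 of 2 neighbours < 2, below threshold.
  Nia: 1 of 4 neighbours < 3, below threshold.
  Pia: 2 of 5 neighbours < 4, below threshold.
Round 5 — checking thresholds:
  Gus: 2 of 2 neighbours ≥ 2, votes yes.
  Hana: 2 of 3 neighbours < 3, below threshold.
  Lee: 1 of 2 neighbours < 2, below threshold.
  Nia: 2 of 4 neighbours < 3, below threshold.
  Pia: 3 of 5 neighbours < 4, below threshold.
Round 6 — no new yes votes; cascade stops.

yes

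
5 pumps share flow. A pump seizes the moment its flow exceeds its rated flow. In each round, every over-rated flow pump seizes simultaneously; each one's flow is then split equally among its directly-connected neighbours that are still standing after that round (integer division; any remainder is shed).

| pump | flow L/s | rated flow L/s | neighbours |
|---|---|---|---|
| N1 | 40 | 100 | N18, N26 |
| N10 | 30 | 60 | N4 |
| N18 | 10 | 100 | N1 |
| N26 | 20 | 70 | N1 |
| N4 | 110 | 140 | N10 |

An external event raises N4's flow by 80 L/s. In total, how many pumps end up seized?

2

Round 1 — N4 at 190 > 140. N4 seizes.
  N4 sheds 190 L/s to N10: 190 each.
    N10: 30+190 = 220 > 60
Round 2 — N10 seizes.
  N10 sheds 220 L/s: no online neighbours, lost.
No further seizures.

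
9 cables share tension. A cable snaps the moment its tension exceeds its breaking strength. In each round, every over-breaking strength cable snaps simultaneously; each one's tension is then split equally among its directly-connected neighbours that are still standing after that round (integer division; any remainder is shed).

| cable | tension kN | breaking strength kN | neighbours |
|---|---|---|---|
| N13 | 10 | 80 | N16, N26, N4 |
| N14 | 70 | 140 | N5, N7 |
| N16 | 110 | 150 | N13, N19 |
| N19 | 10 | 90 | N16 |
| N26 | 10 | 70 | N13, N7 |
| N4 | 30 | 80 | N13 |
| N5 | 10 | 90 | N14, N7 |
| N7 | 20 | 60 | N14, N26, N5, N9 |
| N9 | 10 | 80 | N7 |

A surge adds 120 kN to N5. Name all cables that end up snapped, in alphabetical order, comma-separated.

N14, N5, N7

Round 1 — N5 at 130 > 90. N5 snaps.
  N5 sheds 130 kN to N14, N7: 65 each.
    N14: 70+65 = 135 ≤ 140
    N7: 20+65 = 85 > 60
Round 2 — N7 snaps.
  N7 sheds 85 kN to N14, N26, N9: 28 each (1 lost).
    N14: 135+28 = 163 > 140
    N26: 10+28 = 38 ≤ 70
    N9: 10+28 = 38 ≤ 80
Round 3 — N14 snaps.
  N14 sheds 163 kN: no online neighbours, lost.
No further breaks.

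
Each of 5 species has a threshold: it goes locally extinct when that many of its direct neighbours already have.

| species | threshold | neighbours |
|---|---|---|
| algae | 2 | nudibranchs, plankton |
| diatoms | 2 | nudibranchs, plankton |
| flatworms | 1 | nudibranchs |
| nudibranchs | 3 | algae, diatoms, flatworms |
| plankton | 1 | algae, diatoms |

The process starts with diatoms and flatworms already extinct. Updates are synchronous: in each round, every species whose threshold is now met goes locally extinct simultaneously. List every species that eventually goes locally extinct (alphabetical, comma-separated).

Round 1 — diatoms, flatworms go locally extinct (initial).
Round 2 — checking thresholds:
  nudibranchs: 2 of 3 neighbours < 3, not yet.
  plankton: 1 of 2 neighbours ≥ 1, goes locally extinct.
Round 3 — no new extinctions; cascade stops.

diatoms, flatworms, plankton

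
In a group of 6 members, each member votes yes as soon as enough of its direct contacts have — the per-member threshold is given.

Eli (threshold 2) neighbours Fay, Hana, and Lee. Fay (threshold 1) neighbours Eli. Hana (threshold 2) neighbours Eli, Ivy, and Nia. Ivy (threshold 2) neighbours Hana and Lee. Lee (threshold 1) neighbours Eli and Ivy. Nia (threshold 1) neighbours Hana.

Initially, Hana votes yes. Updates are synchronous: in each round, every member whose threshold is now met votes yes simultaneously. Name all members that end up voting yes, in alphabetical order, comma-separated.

Hana, Nia

Round 1 — Hana votes yes (initial).
Round 2 — checking thresholds:
  Eli: 1 of 3 neighbours < 2, below threshold.
  Ivy: 1 of 2 neighbours < 2, below threshold.
  Nia: 1 of 1 neighbours ≥ 1, votes yes.
Round 3 — no new yes votes; cascade stops.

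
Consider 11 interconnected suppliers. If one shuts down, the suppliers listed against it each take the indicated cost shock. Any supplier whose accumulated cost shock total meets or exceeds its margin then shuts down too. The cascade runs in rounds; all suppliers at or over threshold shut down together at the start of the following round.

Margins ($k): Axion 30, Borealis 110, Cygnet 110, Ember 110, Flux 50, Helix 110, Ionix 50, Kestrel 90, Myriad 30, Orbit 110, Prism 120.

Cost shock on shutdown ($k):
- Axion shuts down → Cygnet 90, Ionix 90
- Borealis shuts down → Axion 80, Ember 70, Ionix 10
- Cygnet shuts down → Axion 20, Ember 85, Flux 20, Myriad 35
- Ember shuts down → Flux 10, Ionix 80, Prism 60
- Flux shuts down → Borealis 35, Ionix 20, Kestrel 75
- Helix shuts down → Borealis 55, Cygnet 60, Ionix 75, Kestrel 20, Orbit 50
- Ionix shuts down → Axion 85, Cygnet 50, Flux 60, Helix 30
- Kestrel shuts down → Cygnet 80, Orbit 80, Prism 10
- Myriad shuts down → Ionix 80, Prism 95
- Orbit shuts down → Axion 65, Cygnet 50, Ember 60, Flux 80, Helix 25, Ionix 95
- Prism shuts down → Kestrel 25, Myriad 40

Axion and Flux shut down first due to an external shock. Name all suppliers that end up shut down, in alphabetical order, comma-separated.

Axion, Cygnet, Flux, Ionix, Myriad

Round 1 — Axion, Flux shut down (initial).
  Borealis: +35 → 35 < 110
  Cygnet: +90 → 90 < 110
  Ionix: +90+20 → 110 ≥ 50
  Kestrel: +75 → 75 < 90
Round 2 — Ionix shuts down.
  Cygnet: +50 → 140 ≥ 110
  Helix: +30 → 30 < 110
Round 3 — Cygnet shuts down.
  Ember: +85 → 85 < 110
  Myriad: +35 → 35 ≥ 30
Round 4 — Myriad shuts down.
  Prism: +95 → 95 < 120
No further shutdowns.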